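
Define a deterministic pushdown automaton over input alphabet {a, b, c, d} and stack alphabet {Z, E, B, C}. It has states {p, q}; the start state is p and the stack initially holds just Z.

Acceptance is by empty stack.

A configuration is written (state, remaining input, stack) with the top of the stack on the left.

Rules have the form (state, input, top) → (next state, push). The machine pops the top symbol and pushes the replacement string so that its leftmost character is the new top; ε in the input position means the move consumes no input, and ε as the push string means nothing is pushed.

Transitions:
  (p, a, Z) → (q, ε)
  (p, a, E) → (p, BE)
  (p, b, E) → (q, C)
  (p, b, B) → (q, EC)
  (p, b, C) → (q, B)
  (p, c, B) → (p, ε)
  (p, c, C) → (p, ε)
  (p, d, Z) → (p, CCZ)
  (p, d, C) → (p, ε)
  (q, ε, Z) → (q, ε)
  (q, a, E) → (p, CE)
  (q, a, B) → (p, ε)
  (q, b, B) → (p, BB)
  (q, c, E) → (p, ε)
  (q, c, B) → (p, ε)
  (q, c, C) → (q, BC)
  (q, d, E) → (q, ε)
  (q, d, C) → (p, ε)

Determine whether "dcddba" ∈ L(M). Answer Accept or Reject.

Reject

(p, dcddba, Z)
  read d, top Z: go to p, push CCZ → (p, cddba, CCZ)
  read c, top C: go to p, push ε → (p, ddba, CZ)
  read d, top C: go to p, push ε → (p, dba, Z)
  read d, top Z: go to p, push CCZ → (p, ba, CCZ)
  read b, top C: go to q, push B → (q, a, BCZ)
  read a, top B: go to p, push ε → (p, ε, CZ)
All input consumed; stack is CZ, not empty, and no further ε-move applies.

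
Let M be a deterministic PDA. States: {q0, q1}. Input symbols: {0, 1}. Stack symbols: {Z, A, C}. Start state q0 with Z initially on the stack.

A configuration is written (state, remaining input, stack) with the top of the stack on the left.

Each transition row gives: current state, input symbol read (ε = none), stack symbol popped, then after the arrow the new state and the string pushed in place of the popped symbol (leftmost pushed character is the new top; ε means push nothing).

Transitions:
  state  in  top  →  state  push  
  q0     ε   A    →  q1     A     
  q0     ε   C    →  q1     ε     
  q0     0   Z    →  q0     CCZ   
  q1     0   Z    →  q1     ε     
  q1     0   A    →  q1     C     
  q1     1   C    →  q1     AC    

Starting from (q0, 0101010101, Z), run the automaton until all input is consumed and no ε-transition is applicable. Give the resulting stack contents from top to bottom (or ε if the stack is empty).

(q0, 0101010101, Z)
  read 0, top Z: go to q0, push CCZ → (q0, 101010101, CCZ)
  ε-move, top C: go to q1, push ε → (q1, 101010101, CZ)
  read 1, top C: go to q1, push AC → (q1, 01010101, ACZ)
  read 0, top A: go to q1, push C → (q1, 1010101, CCZ)
  read 1, top C: go to q1, push AC → (q1, 010101, ACCZ)
  read 0, top A: go to q1, push C → (q1, 10101, CCCZ)
  read 1, top C: go to q1, push AC → (q1, 0101, ACCCZ)
  read 0, top A: go to q1, push C → (q1, 101, CCCCZ)
  read 1, top C: go to q1, push AC → (q1, 01, ACCCCZ)
  read 0, top A: go to q1, push C → (q1, 1, CCCCCZ)
  read 1, top C: go to q1, push AC → (q1, ε, ACCCCCZ)
All input consumed in state q1 with stack ACCCCCZ.

ACCCCCZ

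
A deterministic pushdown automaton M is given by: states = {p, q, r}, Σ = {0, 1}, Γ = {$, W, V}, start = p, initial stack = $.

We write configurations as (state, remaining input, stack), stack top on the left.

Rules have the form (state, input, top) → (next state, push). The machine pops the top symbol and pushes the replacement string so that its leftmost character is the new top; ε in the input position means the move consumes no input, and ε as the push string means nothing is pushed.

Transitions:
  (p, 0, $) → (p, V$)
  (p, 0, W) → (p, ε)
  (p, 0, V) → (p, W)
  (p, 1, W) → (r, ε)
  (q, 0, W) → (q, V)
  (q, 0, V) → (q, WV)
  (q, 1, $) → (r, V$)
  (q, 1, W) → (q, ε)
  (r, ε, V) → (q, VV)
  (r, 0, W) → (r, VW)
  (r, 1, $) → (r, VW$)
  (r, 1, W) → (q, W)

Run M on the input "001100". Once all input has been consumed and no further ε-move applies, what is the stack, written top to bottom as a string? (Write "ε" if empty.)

(p, 001100, $) ⊢ (p, 01100, V$) ⊢ (p, 1100, W$) ⊢ (r, 100, $) ⊢ (r, 00, VW$) ⊢ (q, 00, VVW$) ⊢ (q, 0, WVVW$) ⊢ (q, ε, VVVW$)
All input consumed in state q with stack VVVW$.

VVVW$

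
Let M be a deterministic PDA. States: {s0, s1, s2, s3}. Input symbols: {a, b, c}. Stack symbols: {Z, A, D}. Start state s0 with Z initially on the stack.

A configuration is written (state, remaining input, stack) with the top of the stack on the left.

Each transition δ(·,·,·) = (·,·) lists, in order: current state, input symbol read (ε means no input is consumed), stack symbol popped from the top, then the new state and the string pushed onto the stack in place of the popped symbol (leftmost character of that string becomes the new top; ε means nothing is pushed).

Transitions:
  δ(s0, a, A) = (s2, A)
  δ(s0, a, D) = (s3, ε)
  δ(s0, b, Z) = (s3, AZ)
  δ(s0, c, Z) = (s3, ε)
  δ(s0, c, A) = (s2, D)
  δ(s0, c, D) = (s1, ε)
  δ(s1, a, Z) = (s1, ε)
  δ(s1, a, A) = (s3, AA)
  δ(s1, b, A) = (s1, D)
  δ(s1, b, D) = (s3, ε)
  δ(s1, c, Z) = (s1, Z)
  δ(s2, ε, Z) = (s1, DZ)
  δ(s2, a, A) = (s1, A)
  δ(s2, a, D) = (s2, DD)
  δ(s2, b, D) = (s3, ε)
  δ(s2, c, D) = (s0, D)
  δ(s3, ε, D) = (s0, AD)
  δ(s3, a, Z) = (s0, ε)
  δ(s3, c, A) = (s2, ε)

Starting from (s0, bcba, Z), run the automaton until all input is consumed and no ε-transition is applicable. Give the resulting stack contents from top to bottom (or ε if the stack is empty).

(s0, bcba, Z) ⊢ (s3, cba, AZ) ⊢ (s2, ba, Z) ⊢ (s1, ba, DZ) ⊢ (s3, a, Z) ⊢ (s0, ε, ε)
All input consumed in state s0 with stack ε.

ε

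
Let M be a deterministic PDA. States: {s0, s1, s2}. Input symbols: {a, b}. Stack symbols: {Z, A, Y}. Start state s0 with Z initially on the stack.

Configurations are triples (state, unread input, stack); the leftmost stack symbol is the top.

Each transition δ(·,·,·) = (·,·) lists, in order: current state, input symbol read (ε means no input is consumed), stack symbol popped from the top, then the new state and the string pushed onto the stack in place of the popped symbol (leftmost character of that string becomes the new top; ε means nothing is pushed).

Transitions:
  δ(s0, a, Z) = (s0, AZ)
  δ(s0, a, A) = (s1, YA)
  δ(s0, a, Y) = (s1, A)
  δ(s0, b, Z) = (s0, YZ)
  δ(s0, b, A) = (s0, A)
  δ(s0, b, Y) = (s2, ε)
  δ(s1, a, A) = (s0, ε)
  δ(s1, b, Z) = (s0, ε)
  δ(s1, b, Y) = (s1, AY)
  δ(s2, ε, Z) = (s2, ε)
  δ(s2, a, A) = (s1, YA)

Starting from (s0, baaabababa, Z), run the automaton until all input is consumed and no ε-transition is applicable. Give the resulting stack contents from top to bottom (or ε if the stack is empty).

YAZ

(s0, baaabababa, Z)
  read b, top Z: go to s0, push YZ → (s0, aaabababa, YZ)
  read a, top Y: go to s1, push A → (s1, aabababa, AZ)
  read a, top A: go to s0, push ε → (s0, abababa, Z)
  read a, top Z: go to s0, push AZ → (s0, bababa, AZ)
  read b, top A: go to s0, push A → (s0, ababa, AZ)
  read a, top A: go to s1, push YA → (s1, baba, YAZ)
  read b, top Y: go to s1, push AY → (s1, aba, AYAZ)
  read a, top A: go to s0, push ε → (s0, ba, YAZ)
  read b, top Y: go to s2, push ε → (s2, a, AZ)
  read a, top A: go to s1, push YA → (s1, ε, YAZ)
All input consumed in state s1 with stack YAZ.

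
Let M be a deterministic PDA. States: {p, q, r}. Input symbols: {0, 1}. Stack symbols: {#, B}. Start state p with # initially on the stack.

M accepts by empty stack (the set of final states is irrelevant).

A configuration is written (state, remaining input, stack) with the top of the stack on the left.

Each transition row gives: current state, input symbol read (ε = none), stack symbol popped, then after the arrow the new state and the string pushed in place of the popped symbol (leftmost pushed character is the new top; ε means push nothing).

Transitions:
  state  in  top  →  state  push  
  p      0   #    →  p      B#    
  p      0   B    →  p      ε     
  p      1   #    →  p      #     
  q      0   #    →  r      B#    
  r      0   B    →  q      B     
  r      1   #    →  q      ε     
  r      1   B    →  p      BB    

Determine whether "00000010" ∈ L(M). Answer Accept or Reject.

Reject

(p, 00000010, #)
  read 0, top #: go to p, push B# → (p, 0000010, B#)
  read 0, top B: go to p, push ε → (p, 000010, #)
  read 0, top #: go to p, push B# → (p, 00010, B#)
  read 0, top B: go to p, push ε → (p, 0010, #)
  read 0, top #: go to p, push B# → (p, 010, B#)
  read 0, top B: go to p, push ε → (p, 10, #)
  read 1, top #: go to p, push # → (p, 0, #)
  read 0, top #: go to p, push B# → (p, ε, B#)
All input consumed; stack is B#, not empty, and no further ε-move applies.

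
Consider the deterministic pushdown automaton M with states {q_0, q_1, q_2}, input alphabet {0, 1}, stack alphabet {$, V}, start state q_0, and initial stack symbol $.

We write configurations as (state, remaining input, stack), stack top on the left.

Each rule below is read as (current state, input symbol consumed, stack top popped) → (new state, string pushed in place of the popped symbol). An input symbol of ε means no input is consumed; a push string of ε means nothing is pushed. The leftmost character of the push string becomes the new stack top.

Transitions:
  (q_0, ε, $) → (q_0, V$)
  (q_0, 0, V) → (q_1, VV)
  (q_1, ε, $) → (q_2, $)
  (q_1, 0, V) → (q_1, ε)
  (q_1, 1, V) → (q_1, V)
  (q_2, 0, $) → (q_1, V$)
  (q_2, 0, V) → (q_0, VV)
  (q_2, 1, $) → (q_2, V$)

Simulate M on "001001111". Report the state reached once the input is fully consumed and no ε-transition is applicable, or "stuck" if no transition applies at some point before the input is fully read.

(q_0, 001001111, $)
  ε-move, top $: go to q_0, push V$ → (q_0, 001001111, V$)
  read 0, top V: go to q_1, push VV → (q_1, 01001111, VV$)
  read 0, top V: go to q_1, push ε → (q_1, 1001111, V$)
  read 1, top V: go to q_1, push V → (q_1, 001111, V$)
  read 0, top V: go to q_1, push ε → (q_1, 01111, $)
  ε-move, top $: go to q_2, push $ → (q_2, 01111, $)
  read 0, top $: go to q_1, push V$ → (q_1, 1111, V$)
  read 1, top V: go to q_1, push V → (q_1, 111, V$)
  read 1, top V: go to q_1, push V → (q_1, 11, V$)
  read 1, top V: go to q_1, push V → (q_1, 1, V$)
  read 1, top V: go to q_1, push V → (q_1, ε, V$)
All input consumed; M is in state q_1.

q_1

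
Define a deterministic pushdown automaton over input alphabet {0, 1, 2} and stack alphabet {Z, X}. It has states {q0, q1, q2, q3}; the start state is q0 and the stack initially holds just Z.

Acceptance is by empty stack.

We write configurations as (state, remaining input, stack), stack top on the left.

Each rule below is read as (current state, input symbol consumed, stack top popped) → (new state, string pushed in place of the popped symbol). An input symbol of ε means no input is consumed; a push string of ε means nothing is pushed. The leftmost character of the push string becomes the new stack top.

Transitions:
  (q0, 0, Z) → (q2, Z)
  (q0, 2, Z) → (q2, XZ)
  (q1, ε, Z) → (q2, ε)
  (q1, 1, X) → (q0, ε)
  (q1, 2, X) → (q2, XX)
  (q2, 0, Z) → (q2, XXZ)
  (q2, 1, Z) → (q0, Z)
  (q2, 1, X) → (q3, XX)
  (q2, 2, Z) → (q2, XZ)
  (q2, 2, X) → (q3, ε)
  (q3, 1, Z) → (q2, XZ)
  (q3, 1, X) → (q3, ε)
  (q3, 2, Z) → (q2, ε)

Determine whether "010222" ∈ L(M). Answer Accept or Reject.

(q0, 010222, Z) ⊢ (q2, 10222, Z) ⊢ (q0, 0222, Z) ⊢ (q2, 222, Z) ⊢ (q2, 22, XZ) ⊢ (q3, 2, Z) ⊢ (q2, ε, ε)
All input consumed and the stack is empty.

Accept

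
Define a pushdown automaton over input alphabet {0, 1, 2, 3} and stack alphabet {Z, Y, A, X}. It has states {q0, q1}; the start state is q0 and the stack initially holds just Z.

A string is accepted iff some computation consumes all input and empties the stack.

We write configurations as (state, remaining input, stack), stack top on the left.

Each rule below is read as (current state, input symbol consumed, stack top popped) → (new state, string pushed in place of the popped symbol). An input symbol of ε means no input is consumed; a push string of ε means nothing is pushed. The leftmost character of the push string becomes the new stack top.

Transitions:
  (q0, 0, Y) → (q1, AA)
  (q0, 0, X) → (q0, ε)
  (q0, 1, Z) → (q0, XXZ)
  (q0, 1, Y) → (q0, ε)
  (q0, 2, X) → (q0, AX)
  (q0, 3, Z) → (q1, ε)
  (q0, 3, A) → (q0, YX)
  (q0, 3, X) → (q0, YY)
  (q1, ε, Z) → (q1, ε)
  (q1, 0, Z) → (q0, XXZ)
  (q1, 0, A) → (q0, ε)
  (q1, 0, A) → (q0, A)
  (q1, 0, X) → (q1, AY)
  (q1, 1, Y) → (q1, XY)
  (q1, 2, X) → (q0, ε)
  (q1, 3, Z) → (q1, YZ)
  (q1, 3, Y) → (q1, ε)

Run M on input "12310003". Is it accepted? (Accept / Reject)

Accept

One accepting computation: (q0, 12310003, Z) ⊢ (q0, 2310003, XXZ) ⊢ (q0, 310003, AXXZ) ⊢ (q0, 10003, YXXXZ) ⊢ (q0, 0003, XXXZ) ⊢ (q0, 003, XXZ) ⊢ (q0, 03, XZ) ⊢ (q0, 3, Z) ⊢ (q1, ε, ε)
All input consumed and the stack is empty.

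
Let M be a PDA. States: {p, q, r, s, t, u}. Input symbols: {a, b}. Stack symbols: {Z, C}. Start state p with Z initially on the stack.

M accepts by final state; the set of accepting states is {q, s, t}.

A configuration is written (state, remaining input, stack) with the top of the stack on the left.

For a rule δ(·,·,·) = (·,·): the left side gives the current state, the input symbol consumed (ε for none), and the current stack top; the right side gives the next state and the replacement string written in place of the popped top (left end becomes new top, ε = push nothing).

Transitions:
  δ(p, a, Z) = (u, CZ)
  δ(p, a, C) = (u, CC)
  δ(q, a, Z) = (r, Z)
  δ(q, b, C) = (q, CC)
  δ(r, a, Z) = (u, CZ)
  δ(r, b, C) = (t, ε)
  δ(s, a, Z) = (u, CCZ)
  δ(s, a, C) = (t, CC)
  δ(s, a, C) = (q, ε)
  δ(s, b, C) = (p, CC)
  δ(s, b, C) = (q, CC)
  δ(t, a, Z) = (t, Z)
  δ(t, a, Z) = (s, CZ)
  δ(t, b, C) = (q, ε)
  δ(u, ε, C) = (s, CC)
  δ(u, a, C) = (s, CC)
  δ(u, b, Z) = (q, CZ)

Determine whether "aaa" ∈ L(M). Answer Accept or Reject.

Accept

One accepting computation: (p, aaa, Z) ⊢ (u, aa, CZ) ⊢ (s, a, CCZ) ⊢ (t, ε, CCCZ)
All input consumed and state t ∈ F.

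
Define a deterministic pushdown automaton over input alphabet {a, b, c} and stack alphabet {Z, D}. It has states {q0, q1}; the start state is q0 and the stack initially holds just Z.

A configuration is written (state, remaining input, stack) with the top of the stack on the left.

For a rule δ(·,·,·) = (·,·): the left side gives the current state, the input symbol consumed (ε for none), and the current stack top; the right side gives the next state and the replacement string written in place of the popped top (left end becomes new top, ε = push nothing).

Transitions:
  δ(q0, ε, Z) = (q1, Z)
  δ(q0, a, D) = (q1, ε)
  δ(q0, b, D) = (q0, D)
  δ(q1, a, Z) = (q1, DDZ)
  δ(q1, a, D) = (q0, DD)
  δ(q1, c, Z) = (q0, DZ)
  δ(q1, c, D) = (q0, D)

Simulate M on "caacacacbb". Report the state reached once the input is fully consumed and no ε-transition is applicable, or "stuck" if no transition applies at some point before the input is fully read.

(q0, caacacacbb, Z)
  ε-move, top Z: go to q1, push Z → (q1, caacacacbb, Z)
  read c, top Z: go to q0, push DZ → (q0, aacacacbb, DZ)
  read a, top D: go to q1, push ε → (q1, acacacbb, Z)
  read a, top Z: go to q1, push DDZ → (q1, cacacbb, DDZ)
  read c, top D: go to q0, push D → (q0, acacbb, DDZ)
  read a, top D: go to q1, push ε → (q1, cacbb, DZ)
  read c, top D: go to q0, push D → (q0, acbb, DZ)
  read a, top D: go to q1, push ε → (q1, cbb, Z)
  read c, top Z: go to q0, push DZ → (q0, bb, DZ)
  read b, top D: go to q0, push D → (q0, b, DZ)
  read b, top D: go to q0, push D → (q0, ε, DZ)
All input consumed; M is in state q0.

q0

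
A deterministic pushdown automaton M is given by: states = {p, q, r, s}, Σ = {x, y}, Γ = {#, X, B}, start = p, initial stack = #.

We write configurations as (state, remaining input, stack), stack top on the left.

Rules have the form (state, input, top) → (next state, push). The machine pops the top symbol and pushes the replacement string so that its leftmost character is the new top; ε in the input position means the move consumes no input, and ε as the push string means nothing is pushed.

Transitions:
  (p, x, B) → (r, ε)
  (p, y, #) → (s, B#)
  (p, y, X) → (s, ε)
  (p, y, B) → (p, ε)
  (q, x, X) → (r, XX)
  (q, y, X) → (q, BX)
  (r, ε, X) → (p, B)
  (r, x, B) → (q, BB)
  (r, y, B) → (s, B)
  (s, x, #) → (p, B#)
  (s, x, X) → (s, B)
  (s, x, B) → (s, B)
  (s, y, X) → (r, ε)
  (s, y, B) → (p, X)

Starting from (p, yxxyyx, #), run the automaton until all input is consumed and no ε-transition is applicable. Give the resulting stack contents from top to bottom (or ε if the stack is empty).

B#

(p, yxxyyx, #) ⊢ (s, xxyyx, B#) ⊢ (s, xyyx, B#) ⊢ (s, yyx, B#) ⊢ (p, yx, X#) ⊢ (s, x, #) ⊢ (p, ε, B#)
All input consumed in state p with stack B#.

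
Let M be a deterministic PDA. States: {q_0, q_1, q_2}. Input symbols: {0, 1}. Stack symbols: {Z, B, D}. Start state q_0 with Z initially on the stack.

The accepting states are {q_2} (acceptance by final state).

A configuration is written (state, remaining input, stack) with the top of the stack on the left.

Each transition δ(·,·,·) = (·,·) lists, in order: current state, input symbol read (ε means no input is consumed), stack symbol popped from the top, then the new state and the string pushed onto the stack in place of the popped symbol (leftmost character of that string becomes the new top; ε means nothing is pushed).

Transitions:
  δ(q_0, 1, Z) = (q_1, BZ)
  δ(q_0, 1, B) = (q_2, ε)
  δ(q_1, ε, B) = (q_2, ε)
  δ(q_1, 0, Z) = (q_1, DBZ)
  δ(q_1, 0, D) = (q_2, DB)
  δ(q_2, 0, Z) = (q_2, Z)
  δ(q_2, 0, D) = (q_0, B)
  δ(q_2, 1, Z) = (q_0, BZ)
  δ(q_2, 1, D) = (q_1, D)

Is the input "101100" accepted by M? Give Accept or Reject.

Accept

(q_0, 101100, Z)
  read 1, top Z: go to q_1, push BZ → (q_1, 01100, BZ)
  ε-move, top B: go to q_2, push ε → (q_2, 01100, Z)
  read 0, top Z: go to q_2, push Z → (q_2, 1100, Z)
  read 1, top Z: go to q_0, push BZ → (q_0, 100, BZ)
  read 1, top B: go to q_2, push ε → (q_2, 00, Z)
  read 0, top Z: go to q_2, push Z → (q_2, 0, Z)
  read 0, top Z: go to q_2, push Z → (q_2, ε, Z)
All input consumed; state q_2 ∈ F.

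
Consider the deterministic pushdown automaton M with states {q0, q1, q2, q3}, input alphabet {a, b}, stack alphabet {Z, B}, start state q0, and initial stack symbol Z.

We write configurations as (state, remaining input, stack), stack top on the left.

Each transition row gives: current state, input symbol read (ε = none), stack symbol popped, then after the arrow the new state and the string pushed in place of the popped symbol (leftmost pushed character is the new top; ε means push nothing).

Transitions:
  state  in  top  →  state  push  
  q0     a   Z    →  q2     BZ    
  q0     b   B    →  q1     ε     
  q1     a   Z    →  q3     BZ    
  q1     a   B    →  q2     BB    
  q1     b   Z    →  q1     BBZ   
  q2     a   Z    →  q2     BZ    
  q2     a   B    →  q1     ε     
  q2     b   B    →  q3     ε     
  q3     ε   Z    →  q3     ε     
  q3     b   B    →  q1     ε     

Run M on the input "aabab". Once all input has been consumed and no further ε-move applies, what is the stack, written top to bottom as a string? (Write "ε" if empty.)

(q0, aabab, Z) ⊢ (q2, abab, BZ) ⊢ (q1, bab, Z) ⊢ (q1, ab, BBZ) ⊢ (q2, b, BBBZ) ⊢ (q3, ε, BBZ)
All input consumed in state q3 with stack BBZ.

BBZ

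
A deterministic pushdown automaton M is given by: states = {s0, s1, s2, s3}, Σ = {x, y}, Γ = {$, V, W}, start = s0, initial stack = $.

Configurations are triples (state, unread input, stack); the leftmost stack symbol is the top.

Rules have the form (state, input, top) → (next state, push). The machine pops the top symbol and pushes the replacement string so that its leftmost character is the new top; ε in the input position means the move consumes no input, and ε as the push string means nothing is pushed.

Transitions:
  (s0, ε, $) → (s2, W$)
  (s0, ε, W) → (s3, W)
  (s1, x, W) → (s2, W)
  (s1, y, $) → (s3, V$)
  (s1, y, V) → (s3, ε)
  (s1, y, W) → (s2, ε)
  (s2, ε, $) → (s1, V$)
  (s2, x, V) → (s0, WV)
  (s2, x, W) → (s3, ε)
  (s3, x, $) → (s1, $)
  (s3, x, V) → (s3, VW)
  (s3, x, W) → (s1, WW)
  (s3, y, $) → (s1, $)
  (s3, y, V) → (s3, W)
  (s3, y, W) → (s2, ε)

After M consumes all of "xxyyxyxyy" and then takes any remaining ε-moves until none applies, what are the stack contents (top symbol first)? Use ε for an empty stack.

(s0, xxyyxyxyy, $)
  ε-move, top $: go to s2, push W$ → (s2, xxyyxyxyy, W$)
  read x, top W: go to s3, push ε → (s3, xyyxyxyy, $)
  read x, top $: go to s1, push $ → (s1, yyxyxyy, $)
  read y, top $: go to s3, push V$ → (s3, yxyxyy, V$)
  read y, top V: go to s3, push W → (s3, xyxyy, W$)
  read x, top W: go to s1, push WW → (s1, yxyy, WW$)
  read y, top W: go to s2, push ε → (s2, xyy, W$)
  read x, top W: go to s3, push ε → (s3, yy, $)
  read y, top $: go to s1, push $ → (s1, y, $)
  read y, top $: go to s3, push V$ → (s3, ε, V$)
All input consumed in state s3 with stack V$.

V$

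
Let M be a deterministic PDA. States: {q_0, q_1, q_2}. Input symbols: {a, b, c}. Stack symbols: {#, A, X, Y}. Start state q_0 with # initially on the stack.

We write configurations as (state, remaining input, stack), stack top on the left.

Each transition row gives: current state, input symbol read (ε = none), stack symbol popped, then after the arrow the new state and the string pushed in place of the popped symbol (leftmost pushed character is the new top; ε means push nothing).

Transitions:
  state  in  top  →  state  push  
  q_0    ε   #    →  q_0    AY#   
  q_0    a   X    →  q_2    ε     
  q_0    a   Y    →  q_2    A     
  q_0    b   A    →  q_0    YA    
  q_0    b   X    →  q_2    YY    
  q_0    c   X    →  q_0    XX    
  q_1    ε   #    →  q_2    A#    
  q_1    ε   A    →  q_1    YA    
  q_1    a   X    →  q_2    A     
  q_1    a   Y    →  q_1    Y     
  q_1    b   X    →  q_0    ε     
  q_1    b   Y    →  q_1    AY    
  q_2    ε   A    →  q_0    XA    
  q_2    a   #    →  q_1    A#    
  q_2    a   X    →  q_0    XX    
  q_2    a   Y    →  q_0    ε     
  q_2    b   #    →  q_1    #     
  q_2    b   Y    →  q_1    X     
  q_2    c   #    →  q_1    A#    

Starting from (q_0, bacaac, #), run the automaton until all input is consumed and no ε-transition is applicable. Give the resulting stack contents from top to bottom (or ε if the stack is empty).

XXXAAY#

(q_0, bacaac, #) ⊢ (q_0, bacaac, AY#) ⊢ (q_0, acaac, YAY#) ⊢ (q_2, caac, AAY#) ⊢ (q_0, caac, XAAY#) ⊢ (q_0, aac, XXAAY#) ⊢ (q_2, ac, XAAY#) ⊢ (q_0, c, XXAAY#) ⊢ (q_0, ε, XXXAAY#)
All input consumed in state q_0 with stack XXXAAY#.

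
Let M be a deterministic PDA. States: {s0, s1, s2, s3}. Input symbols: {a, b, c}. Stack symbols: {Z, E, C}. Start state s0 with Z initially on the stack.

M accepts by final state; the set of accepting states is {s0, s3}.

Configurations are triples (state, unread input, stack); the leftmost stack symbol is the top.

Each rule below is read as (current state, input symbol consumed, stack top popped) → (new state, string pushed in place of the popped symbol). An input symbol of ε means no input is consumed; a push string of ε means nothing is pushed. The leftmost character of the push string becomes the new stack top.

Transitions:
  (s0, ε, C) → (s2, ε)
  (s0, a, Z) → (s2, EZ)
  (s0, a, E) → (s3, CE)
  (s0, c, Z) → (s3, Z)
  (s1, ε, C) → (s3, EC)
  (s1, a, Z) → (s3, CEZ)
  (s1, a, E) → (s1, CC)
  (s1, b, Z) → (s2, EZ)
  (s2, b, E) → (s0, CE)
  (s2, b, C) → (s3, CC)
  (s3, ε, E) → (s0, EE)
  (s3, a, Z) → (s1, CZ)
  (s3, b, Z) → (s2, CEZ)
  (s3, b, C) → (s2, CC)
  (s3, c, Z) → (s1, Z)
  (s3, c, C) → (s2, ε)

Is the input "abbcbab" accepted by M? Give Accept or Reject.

Reject

(s0, abbcbab, Z)
  read a, top Z: go to s2, push EZ → (s2, bbcbab, EZ)
  read b, top E: go to s0, push CE → (s0, bcbab, CEZ)
  ε-move, top C: go to s2, push ε → (s2, bcbab, EZ)
  read b, top E: go to s0, push CE → (s0, cbab, CEZ)
  ε-move, top C: go to s2, push ε → (s2, cbab, EZ)
No transition applies at (s2, cbab, EZ); input not fully consumed.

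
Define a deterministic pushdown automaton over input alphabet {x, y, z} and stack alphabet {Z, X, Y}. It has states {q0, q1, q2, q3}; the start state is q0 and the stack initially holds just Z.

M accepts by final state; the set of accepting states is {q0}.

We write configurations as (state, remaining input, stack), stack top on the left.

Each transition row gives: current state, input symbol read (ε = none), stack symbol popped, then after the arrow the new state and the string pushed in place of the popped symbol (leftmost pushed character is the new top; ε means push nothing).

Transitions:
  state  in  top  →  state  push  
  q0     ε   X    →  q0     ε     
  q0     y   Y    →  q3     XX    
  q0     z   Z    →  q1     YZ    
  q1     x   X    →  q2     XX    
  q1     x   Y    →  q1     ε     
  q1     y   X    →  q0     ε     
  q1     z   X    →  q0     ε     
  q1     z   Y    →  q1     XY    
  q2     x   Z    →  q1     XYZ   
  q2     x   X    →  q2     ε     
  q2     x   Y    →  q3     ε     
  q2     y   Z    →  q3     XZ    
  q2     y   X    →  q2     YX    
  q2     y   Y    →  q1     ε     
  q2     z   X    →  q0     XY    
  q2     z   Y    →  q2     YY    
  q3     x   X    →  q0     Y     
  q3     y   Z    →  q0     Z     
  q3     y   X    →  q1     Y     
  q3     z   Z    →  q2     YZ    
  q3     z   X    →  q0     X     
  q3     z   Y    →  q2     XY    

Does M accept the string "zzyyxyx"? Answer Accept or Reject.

Accept

(q0, zzyyxyx, Z)
  read z, top Z: go to q1, push YZ → (q1, zyyxyx, YZ)
  read z, top Y: go to q1, push XY → (q1, yyxyx, XYZ)
  read y, top X: go to q0, push ε → (q0, yxyx, YZ)
  read y, top Y: go to q3, push XX → (q3, xyx, XXZ)
  read x, top X: go to q0, push Y → (q0, yx, YXZ)
  read y, top Y: go to q3, push XX → (q3, x, XXXZ)
  read x, top X: go to q0, push Y → (q0, ε, YXXZ)
All input consumed; state q0 ∈ F.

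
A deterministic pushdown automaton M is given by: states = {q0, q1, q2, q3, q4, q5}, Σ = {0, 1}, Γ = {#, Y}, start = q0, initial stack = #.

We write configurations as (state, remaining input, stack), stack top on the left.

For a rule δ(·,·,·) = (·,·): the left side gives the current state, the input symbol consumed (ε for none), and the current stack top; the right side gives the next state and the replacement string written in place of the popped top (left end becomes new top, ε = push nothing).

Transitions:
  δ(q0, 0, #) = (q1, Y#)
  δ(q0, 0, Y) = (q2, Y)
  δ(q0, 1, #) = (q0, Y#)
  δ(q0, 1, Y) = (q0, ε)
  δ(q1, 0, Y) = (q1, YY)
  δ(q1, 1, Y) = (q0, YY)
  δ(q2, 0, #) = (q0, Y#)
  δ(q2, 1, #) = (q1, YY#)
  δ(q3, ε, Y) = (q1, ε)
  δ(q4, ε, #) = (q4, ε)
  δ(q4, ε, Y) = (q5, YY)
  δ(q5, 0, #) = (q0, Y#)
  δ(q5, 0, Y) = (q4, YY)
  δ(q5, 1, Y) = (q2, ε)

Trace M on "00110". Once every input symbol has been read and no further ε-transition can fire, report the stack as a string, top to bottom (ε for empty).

(q0, 00110, #)
  read 0, top #: go to q1, push Y# → (q1, 0110, Y#)
  read 0, top Y: go to q1, push YY → (q1, 110, YY#)
  read 1, top Y: go to q0, push YY → (q0, 10, YYY#)
  read 1, top Y: go to q0, push ε → (q0, 0, YY#)
  read 0, top Y: go to q2, push Y → (q2, ε, YY#)
All input consumed in state q2 with stack YY#.

YY#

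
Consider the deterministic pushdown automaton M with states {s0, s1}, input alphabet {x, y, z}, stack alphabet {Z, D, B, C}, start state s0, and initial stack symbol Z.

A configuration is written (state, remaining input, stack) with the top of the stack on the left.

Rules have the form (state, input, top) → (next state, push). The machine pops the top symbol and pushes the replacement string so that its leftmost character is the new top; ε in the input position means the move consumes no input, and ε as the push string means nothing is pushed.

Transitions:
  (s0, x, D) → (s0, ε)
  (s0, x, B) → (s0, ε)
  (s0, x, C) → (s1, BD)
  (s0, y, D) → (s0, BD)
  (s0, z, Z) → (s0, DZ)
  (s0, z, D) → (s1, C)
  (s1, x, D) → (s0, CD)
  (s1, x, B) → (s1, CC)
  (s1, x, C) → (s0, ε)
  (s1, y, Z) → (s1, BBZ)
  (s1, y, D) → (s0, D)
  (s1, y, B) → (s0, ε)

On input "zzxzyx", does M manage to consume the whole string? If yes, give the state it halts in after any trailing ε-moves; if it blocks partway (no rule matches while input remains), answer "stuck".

(s0, zzxzyx, Z)
  read z, top Z: go to s0, push DZ → (s0, zxzyx, DZ)
  read z, top D: go to s1, push C → (s1, xzyx, CZ)
  read x, top C: go to s0, push ε → (s0, zyx, Z)
  read z, top Z: go to s0, push DZ → (s0, yx, DZ)
  read y, top D: go to s0, push BD → (s0, x, BDZ)
  read x, top B: go to s0, push ε → (s0, ε, DZ)
All input consumed; M is in state s0.

s0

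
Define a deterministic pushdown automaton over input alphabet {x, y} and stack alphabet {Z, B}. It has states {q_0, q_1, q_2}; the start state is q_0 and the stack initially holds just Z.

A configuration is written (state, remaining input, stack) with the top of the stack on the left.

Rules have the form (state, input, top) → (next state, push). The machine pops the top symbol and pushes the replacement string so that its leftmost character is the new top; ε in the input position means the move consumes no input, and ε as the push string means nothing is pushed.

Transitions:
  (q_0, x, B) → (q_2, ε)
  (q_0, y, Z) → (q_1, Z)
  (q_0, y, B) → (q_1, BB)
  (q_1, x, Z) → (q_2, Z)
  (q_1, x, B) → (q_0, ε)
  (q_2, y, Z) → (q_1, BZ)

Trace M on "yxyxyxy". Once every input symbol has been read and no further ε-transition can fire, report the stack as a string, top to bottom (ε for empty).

(q_0, yxyxyxy, Z)
  read y, top Z: go to q_1, push Z → (q_1, xyxyxy, Z)
  read x, top Z: go to q_2, push Z → (q_2, yxyxy, Z)
  read y, top Z: go to q_1, push BZ → (q_1, xyxy, BZ)
  read x, top B: go to q_0, push ε → (q_0, yxy, Z)
  read y, top Z: go to q_1, push Z → (q_1, xy, Z)
  read x, top Z: go to q_2, push Z → (q_2, y, Z)
  read y, top Z: go to q_1, push BZ → (q_1, ε, BZ)
All input consumed in state q_1 with stack BZ.

BZ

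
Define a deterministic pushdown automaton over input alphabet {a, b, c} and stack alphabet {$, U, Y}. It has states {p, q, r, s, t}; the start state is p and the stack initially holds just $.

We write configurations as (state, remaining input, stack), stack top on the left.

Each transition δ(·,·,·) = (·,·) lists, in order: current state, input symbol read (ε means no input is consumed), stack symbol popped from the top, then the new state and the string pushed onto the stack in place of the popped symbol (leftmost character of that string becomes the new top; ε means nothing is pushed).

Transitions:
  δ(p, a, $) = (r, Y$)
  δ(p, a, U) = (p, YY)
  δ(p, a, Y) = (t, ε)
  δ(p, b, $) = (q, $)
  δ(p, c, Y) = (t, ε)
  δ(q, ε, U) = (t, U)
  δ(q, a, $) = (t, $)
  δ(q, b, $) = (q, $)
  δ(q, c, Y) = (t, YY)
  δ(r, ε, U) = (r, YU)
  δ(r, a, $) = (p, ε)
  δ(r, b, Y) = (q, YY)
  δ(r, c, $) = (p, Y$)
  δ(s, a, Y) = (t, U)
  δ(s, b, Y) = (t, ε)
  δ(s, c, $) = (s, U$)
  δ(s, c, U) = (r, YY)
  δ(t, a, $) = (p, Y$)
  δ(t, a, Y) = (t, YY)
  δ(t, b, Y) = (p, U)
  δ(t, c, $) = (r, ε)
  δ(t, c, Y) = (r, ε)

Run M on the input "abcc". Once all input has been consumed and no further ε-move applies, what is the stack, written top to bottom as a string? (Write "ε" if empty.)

(p, abcc, $)
  read a, top $: go to r, push Y$ → (r, bcc, Y$)
  read b, top Y: go to q, push YY → (q, cc, YY$)
  read c, top Y: go to t, push YY → (t, c, YYY$)
  read c, top Y: go to r, push ε → (r, ε, YY$)
All input consumed in state r with stack YY$.

YY$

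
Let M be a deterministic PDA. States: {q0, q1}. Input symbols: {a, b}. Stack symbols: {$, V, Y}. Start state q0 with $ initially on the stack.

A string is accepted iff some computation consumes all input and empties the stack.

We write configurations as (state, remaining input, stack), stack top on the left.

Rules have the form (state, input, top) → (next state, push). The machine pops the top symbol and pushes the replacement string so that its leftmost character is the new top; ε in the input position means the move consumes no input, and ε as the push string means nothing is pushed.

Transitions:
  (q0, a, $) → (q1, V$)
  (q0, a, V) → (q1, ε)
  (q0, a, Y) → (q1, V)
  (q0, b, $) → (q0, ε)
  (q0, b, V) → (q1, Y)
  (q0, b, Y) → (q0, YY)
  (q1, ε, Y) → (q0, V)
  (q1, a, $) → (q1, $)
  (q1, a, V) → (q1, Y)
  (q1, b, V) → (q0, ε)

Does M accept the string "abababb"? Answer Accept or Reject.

(q0, abababb, $)
  read a, top $: go to q1, push V$ → (q1, bababb, V$)
  read b, top V: go to q0, push ε → (q0, ababb, $)
  read a, top $: go to q1, push V$ → (q1, babb, V$)
  read b, top V: go to q0, push ε → (q0, abb, $)
  read a, top $: go to q1, push V$ → (q1, bb, V$)
  read b, top V: go to q0, push ε → (q0, b, $)
  read b, top $: go to q0, push ε → (q0, ε, ε)
All input consumed and the stack is empty.

Accept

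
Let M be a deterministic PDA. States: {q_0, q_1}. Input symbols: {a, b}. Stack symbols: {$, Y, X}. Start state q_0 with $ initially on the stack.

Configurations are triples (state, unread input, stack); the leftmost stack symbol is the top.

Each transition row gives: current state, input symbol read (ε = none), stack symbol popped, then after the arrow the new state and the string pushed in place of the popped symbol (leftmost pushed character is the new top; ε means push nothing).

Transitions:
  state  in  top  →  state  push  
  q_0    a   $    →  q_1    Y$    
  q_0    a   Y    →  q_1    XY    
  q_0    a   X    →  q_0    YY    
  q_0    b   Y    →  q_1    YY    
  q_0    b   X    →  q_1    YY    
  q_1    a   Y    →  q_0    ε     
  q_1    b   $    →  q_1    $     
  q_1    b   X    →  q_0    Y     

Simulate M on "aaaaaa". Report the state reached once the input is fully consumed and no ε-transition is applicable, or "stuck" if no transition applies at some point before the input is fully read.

q_0

(q_0, aaaaaa, $)
  read a, top $: go to q_1, push Y$ → (q_1, aaaaa, Y$)
  read a, top Y: go to q_0, push ε → (q_0, aaaa, $)
  read a, top $: go to q_1, push Y$ → (q_1, aaa, Y$)
  read a, top Y: go to q_0, push ε → (q_0, aa, $)
  read a, top $: go to q_1, push Y$ → (q_1, a, Y$)
  read a, top Y: go to q_0, push ε → (q_0, ε, $)
All input consumed; M is in state q_0.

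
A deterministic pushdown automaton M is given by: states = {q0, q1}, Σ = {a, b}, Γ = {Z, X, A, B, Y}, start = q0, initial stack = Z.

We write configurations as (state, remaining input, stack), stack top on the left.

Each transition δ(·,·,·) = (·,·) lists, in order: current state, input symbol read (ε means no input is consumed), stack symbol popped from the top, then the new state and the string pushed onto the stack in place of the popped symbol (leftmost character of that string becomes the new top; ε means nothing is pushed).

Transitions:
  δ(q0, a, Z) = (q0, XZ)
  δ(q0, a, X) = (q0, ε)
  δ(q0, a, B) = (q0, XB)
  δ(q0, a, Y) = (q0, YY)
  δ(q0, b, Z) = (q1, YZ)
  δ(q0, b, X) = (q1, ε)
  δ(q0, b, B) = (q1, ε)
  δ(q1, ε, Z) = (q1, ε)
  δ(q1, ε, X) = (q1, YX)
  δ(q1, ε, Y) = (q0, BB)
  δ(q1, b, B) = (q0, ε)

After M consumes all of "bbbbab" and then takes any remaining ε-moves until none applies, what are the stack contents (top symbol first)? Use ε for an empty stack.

(q0, bbbbab, Z) ⊢ (q1, bbbab, YZ) ⊢ (q0, bbbab, BBZ) ⊢ (q1, bbab, BZ) ⊢ (q0, bab, Z) ⊢ (q1, ab, YZ) ⊢ (q0, ab, BBZ) ⊢ (q0, b, XBBZ) ⊢ (q1, ε, BBZ)
All input consumed in state q1 with stack BBZ.

BBZ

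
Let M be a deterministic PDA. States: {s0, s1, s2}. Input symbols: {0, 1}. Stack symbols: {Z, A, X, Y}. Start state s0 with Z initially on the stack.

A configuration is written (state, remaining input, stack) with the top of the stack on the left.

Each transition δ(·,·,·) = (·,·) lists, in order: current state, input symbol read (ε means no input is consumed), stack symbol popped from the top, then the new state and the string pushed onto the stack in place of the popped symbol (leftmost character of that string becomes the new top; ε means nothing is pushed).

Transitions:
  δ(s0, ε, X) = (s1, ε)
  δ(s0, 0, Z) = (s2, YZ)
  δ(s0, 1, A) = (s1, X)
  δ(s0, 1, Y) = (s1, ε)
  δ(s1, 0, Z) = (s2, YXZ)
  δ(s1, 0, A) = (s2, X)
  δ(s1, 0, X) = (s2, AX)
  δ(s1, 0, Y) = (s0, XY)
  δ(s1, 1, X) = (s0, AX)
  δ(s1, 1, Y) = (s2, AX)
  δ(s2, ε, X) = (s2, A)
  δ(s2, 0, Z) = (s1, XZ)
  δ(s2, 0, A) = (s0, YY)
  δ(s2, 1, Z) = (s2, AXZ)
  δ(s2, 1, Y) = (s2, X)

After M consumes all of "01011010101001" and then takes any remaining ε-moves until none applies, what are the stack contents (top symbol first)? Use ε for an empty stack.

(s0, 01011010101001, Z) ⊢ (s2, 1011010101001, YZ) ⊢ (s2, 011010101001, XZ) ⊢ (s2, 011010101001, AZ) ⊢ (s0, 11010101001, YYZ) ⊢ (s1, 1010101001, YZ) ⊢ (s2, 010101001, AXZ) ⊢ (s0, 10101001, YYXZ) ⊢ (s1, 0101001, YXZ) ⊢ (s0, 101001, XYXZ) ⊢ (s1, 101001, YXZ) ⊢ (s2, 01001, AXXZ) ⊢ (s0, 1001, YYXXZ) ⊢ (s1, 001, YXXZ) ⊢ (s0, 01, XYXXZ) ⊢ (s1, 01, YXXZ) ⊢ (s0, 1, XYXXZ) ⊢ (s1, 1, YXXZ) ⊢ (s2, ε, AXXXZ)
All input consumed in state s2 with stack AXXXZ.

AXXXZ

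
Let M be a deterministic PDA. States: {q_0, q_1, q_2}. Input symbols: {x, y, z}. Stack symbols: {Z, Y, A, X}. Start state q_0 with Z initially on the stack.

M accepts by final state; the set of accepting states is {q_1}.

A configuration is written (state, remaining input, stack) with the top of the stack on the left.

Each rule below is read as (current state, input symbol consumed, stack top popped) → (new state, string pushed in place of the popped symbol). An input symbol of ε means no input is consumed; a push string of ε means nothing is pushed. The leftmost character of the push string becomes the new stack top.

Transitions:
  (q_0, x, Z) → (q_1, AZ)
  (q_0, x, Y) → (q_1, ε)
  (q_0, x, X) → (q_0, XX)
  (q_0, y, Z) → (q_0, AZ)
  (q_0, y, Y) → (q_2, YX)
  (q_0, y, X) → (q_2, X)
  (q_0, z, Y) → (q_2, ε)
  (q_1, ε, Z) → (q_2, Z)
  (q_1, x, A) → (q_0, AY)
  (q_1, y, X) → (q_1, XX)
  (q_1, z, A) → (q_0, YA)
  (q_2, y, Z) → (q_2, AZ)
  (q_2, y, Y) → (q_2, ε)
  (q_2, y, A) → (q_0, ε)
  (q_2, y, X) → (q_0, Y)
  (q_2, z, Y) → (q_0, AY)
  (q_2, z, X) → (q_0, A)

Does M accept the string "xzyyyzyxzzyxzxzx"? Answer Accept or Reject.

Accept

(q_0, xzyyyzyxzzyxzxzx, Z)
  read x, top Z: go to q_1, push AZ → (q_1, zyyyzyxzzyxzxzx, AZ)
  read z, top A: go to q_0, push YA → (q_0, yyyzyxzzyxzxzx, YAZ)
  read y, top Y: go to q_2, push YX → (q_2, yyzyxzzyxzxzx, YXAZ)
  read y, top Y: go to q_2, push ε → (q_2, yzyxzzyxzxzx, XAZ)
  read y, top X: go to q_0, push Y → (q_0, zyxzzyxzxzx, YAZ)
  read z, top Y: go to q_2, push ε → (q_2, yxzzyxzxzx, AZ)
  read y, top A: go to q_0, push ε → (q_0, xzzyxzxzx, Z)
  read x, top Z: go to q_1, push AZ → (q_1, zzyxzxzx, AZ)
  read z, top A: go to q_0, push YA → (q_0, zyxzxzx, YAZ)
  read z, top Y: go to q_2, push ε → (q_2, yxzxzx, AZ)
  read y, top A: go to q_0, push ε → (q_0, xzxzx, Z)
  read x, top Z: go to q_1, push AZ → (q_1, zxzx, AZ)
  read z, top A: go to q_0, push YA → (q_0, xzx, YAZ)
  read x, top Y: go to q_1, push ε → (q_1, zx, AZ)
  read z, top A: go to q_0, push YA → (q_0, x, YAZ)
  read x, top Y: go to q_1, push ε → (q_1, ε, AZ)
All input consumed; state q_1 ∈ F.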